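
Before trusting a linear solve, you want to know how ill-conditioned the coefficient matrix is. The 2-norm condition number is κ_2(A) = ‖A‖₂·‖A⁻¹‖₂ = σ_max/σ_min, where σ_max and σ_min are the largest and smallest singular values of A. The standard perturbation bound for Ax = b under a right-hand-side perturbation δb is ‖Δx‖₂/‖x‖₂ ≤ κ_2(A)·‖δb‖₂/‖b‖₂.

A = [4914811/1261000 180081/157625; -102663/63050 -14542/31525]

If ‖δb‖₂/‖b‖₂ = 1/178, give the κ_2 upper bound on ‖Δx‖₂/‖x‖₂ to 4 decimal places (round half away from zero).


M = AᵀA = [167877182209/9409000000 6120453339/1176125000; 6120453339/1176125000 223171069/147015625]. tr(M)=291456209/15054400, det(M)=14641/3763600
eigenvalues of AᵀA: λ = (tr ± √(tr²−4·det))/2 = 484/25, 121/602176
so κ_2 = √((484/25) / (121/602176)) = 310.4000
bound on ‖Δx‖/‖x‖: κ·ε = 310.4000·1/178 = 1.7438

1.7438


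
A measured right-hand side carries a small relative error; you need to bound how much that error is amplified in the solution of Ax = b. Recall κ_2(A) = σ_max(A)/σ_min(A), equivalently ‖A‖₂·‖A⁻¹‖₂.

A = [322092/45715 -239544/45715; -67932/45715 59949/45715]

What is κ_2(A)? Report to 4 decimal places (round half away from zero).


55.7500

M = AᵀA = [64460448/1243225 -48321036/1243225; -48321036/1243225 36273177/1243225]. tr(M)=4029345/49729, det(M)=104976/49729
λ_max, λ_min = (4029345/49729 ± √16214739723009/2472973441)/2 = 81, 1296/49729
κ_2(A) = √(λ_max/λ_min) = √(81 / (1296/49729)) = 55.7500


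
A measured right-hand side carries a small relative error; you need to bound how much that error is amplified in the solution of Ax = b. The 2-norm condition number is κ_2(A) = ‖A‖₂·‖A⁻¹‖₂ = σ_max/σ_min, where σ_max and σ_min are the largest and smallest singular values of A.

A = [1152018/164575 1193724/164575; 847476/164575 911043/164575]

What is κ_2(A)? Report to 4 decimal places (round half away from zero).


AᵀA = [81814441716/1083397225 3435645780/43335889; 3435645780/43335889 90199053441/1083397225]; tr = 204534477/1288225, det = 63011844/32205625
λ_max, λ_min = (204534477/1288225 ± √66914183251881/2655237841)/2 = 3969/25, 15876/1288225
σ_max=√(3969/25)=(63/5), σ_min=√(15876/1288225)=(126/1135) → κ = 113.5000

113.5000


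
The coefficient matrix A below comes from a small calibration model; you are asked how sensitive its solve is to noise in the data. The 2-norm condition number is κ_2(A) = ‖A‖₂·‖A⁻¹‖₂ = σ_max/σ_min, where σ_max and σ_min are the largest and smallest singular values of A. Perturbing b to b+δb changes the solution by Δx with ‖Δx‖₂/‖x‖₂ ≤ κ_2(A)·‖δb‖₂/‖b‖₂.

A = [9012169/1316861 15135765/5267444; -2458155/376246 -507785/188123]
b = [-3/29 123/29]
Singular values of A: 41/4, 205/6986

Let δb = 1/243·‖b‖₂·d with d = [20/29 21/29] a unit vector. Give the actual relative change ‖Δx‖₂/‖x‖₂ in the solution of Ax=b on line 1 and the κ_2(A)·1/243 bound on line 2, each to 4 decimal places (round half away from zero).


largest singular value 41/4, smallest 205/6986
κ = σ_max/σ_min = (41/4)/(205/6986) = 349.3000
worst-case relative error ≤ 349.3000 × 1/243 = 1.4374
solve Ax = b  →  x = [-39.5910 94.2574]
‖b‖₂ = 4.2426 and ‖x‖₂ = 102.2346
re-solving with b+δb shifts x by Δx of norm 0.5950
relative error = 0.0058
tightness: 0.0058 against a bound of 1.4374 (unrounded ratio ≈ 0.0040)

0.0058
1.4374


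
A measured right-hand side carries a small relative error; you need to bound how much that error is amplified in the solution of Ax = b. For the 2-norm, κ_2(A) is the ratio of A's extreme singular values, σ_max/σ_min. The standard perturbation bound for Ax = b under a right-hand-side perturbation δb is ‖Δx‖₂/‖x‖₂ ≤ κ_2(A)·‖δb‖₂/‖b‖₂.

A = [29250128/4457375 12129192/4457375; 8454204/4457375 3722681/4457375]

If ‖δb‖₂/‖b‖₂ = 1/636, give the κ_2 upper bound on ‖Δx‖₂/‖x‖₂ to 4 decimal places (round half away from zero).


form AᵀA = [1483269685264/31789107025 123600871404/6357821405; 123600871404/6357821405 257561043841/31789107025] with trace 2060154709/37620245 and determinant 479785216/4702530625
λ_max, λ_min = (2060154709/37620245 ± √106091495915473228689/35382070846500625)/2 = 1369/25, 350464/188101225
σ_max=√(1369/25)=(37/5), σ_min=√(350464/188101225)=(592/13715) → κ = 171.4375
bound on ‖Δx‖/‖x‖: κ·ε = 171.4375·1/636 = 0.2696

0.2696


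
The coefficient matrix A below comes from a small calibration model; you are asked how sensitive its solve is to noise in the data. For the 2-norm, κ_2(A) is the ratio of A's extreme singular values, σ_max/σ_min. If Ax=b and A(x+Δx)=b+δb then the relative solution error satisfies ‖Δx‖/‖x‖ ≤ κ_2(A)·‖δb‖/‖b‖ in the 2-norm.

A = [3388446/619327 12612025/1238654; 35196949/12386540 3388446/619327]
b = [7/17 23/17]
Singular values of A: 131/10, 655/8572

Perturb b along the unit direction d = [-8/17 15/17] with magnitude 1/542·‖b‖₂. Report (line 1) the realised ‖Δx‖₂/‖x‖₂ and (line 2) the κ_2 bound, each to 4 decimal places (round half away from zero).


0.0026
0.3163

largest singular value 131/10, smallest 655/8572
κ_2(A) = (131/10) / (655/8572) = 171.4400
bound on ‖Δx‖/‖x‖: κ·ε = 171.4400·1/542 = 0.3163
solve Ax = b  →  x = [-11.5115 6.2260]
‖b‖₂ = 1.4142 and ‖x‖₂ = 13.0872
Δx = A⁻¹·δb where δb = 1/542·1.4142·d; ‖Δx‖ = 0.0341
realised ‖Δx‖/‖x‖ = 0.0026
tightness: 0.0026 against a bound of 0.3163 (unrounded ratio ≈ 0.0082)


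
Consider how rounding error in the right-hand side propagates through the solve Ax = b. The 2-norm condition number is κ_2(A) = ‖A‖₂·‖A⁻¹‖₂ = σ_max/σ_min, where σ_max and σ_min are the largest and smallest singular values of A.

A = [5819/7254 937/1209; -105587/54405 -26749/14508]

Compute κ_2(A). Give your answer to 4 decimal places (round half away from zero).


M = AᵀA = [308953429/70056900 19615757/4670460; 19615757/4670460 4981873/1245456]. tr(M)=2356735141/280227600, det(M)=707281/1120910400
λ_max, λ_min = (2356735141/280227600 ± √5554002325167134281/78527507801760000)/2 = 841/100, 841/11209104
κ = σ_max/σ_min = (29/10)/(29/3348) = 334.8000

334.8000


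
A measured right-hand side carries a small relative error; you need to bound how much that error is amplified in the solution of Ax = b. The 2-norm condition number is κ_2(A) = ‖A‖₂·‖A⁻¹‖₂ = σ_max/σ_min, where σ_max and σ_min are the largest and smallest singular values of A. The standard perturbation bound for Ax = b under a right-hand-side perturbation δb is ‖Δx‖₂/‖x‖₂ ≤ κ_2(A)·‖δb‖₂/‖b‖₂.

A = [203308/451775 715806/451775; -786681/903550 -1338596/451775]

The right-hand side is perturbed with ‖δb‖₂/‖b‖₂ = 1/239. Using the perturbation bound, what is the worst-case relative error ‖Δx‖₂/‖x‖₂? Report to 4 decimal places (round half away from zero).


AᵀA = [2713507153/2824922500 2325443274/706230625; 2325443274/706230625 7973070868/706230625]; tr = 55369265/4519876, det = 2401/1129969
eigenvalues of AᵀA: λ = (tr ± √(tr²−4·det))/2 = 49/4, 196/1129969
so κ_2 = √((49/4) / (196/1129969)) = 265.7500
perturbation bound = 265.7500·1/239 = 1.1119

1.1119


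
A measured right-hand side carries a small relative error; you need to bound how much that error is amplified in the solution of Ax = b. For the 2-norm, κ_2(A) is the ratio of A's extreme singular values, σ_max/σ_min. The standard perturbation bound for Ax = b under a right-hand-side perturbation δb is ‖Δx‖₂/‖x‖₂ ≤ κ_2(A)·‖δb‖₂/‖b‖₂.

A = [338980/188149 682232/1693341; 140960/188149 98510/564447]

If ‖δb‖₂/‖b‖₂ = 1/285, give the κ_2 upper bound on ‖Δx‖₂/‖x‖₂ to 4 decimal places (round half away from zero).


1.1147

M = AᵀA = [797498000/209467729 1614916640/1885209561; 1614916640/1885209561 3270878596/16966886049]. tr(M)=40373716/10093329, det(M)=1600/10093329
char-poly roots: 4 and 400/10093329
σ_max=√4=2, σ_min=√(400/10093329)=(20/3177) → κ = 317.7000
bound on ‖Δx‖/‖x‖: κ·ε = 317.7000·1/285 = 1.1147


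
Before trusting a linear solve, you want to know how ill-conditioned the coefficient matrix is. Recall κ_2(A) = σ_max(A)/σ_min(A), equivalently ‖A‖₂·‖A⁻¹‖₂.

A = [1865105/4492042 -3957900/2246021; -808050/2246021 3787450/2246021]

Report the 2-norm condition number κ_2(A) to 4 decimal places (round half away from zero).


94.4500

M = AᵀA = [7241850025/23993390404 -8027822250/5998347601; -8027822250/5998347601 35683412500/5998347601]. tr(M)=89218025/14273284, det(M)=15625/3568321
λ_max, λ_min = (89218025/14273284 ± √7956287663900625/203726636144656)/2 = 25/4, 2500/3568321
so κ_2 = √((25/4) / (2500/3568321)) = 94.4500


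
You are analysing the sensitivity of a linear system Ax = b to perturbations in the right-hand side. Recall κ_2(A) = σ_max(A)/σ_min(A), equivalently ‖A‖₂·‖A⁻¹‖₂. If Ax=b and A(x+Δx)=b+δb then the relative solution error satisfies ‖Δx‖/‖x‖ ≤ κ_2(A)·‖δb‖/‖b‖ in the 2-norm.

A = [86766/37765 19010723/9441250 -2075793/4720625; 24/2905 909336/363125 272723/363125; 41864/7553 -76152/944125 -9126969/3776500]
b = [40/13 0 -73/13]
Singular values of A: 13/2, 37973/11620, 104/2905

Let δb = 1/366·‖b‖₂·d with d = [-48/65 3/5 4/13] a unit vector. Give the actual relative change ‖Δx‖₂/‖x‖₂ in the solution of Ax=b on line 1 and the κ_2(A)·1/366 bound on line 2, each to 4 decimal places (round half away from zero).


from the listed singular values, σ₁ = 13/2, σ_n = 104/2905
κ = σ_max/σ_min = (13/2)/(104/2905) = 181.5625
worst-case relative error ≤ 181.5625 × 1/366 = 0.4961
solve Ax = b  →  x = [-43.5414 29.6931 -98.5264]
‖b‖₂ = 6.4031 and ‖x‖₂ = 111.7362
δb = ε·‖b‖·d = [-0.0129 0.0105 0.0054]; solving A·Δx = δb gives ‖Δx‖ = 0.4887
dividing the unrounded norms, ‖Δx‖/‖x‖ = 0.0044
realised/bound (from unrounded values) ≈ 0.0088

0.0044
0.4961


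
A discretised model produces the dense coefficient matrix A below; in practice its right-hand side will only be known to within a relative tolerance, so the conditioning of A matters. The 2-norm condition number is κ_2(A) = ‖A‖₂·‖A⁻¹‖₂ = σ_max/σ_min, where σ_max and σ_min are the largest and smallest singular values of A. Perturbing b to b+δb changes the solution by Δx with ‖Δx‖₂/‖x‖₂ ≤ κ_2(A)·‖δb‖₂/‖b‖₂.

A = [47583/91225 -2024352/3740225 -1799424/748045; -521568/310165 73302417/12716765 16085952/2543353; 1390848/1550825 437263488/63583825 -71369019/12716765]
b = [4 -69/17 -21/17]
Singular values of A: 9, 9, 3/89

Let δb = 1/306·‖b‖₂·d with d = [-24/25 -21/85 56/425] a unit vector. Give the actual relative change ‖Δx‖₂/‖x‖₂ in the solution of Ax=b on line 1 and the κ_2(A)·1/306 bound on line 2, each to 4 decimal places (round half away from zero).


largest singular value 9, smallest 3/89
condition number: 9 ÷ (3/89) = 267.0000
κ_2(A)·‖δb‖/‖b‖ = 0.8725
solve Ax = b  →  x = [-86.7317 -4.7089 -19.4099]
‖b‖ = 5.8310, ‖x‖ = 89.0017
with δb = [-0.0183 -0.0047 0.0025], A·Δx = δb → ‖Δx‖ = 0.5653
realised ‖Δx‖/‖x‖ = 0.0064
so the bound overstates the realised error by a factor of ≈ 137.3730 (computed from the unrounded values)

0.0064
0.8725


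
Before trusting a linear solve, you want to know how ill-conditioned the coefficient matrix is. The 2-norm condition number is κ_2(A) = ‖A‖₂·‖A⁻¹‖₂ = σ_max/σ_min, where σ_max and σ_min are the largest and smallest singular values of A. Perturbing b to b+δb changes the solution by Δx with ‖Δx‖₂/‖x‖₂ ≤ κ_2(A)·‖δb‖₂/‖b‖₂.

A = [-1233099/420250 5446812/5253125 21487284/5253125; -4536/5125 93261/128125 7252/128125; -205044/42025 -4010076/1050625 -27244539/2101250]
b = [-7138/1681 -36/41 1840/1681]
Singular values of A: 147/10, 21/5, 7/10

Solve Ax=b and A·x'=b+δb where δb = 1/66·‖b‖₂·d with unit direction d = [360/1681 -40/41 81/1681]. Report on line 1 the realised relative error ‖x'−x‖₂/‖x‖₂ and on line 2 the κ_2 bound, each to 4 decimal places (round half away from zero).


0.1006
0.3182

largest singular value 147/10, smallest 7/10
κ_2(A) = (147/10) / (7/10) = 21.0000
κ_2(A)·‖δb‖/‖b‖ = 0.3182
solve Ax = b  →  x = [0.8762 -0.1112 -0.3814]
‖b‖₂ = 4.4721 and ‖x‖₂ = 0.9621
Δx = A⁻¹·δb where δb = 1/66·4.4721·d; ‖Δx‖ = 0.0968
dividing the unrounded norms, ‖Δx‖/‖x‖ = 0.1006
realised/bound (from unrounded values) ≈ 0.3162


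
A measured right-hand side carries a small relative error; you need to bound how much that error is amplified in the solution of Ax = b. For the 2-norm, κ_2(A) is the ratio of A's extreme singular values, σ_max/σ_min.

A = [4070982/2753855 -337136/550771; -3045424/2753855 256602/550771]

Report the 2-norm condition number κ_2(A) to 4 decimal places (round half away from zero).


M = AᵀA = [1033900071364/303348694441 -430787295360/303348694441; -430787295360/303348694441 179505268900/303348694441]. tr(M)=7179913256/1794962689, det(M)=250000/1794962689
eigenvalues of AᵀA: λ = (tr ± √(tr²−4·det))/2 = 4, 62500/1794962689
σ_max=√4=2, σ_min=√(62500/1794962689)=(250/42367) → κ = 338.9360

338.9360


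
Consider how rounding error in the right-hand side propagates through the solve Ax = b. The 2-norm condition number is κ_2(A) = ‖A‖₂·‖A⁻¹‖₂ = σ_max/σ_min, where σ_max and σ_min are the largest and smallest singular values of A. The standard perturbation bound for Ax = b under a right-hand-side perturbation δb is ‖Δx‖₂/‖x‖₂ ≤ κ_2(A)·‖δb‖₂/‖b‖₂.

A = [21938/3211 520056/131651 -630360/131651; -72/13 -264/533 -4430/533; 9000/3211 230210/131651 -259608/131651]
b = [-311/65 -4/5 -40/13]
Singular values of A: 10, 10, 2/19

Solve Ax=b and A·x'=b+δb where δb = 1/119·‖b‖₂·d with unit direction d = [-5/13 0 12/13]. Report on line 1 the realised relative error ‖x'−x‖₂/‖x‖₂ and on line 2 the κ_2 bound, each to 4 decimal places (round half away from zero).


from the listed singular values, σ₁ = 10, σ_n = 2/19
κ_2(A) = 10 / (2/19) = 95.0000
κ_2(A)·‖δb‖/‖b‖ = 0.7983
solve Ax = b  →  x = [3.2846 -8.7932 -1.5685]
‖b‖₂ = 5.7446 and ‖x‖₂ = 9.5168
δb = ε·‖b‖·d = [-0.0186 0.0000 0.0446]; solving A·Δx = δb gives ‖Δx‖ = 0.4586
dividing the unrounded norms, ‖Δx‖/‖x‖ = 0.0482
realised/bound (from unrounded values) ≈ 0.0604

0.0482
0.7983


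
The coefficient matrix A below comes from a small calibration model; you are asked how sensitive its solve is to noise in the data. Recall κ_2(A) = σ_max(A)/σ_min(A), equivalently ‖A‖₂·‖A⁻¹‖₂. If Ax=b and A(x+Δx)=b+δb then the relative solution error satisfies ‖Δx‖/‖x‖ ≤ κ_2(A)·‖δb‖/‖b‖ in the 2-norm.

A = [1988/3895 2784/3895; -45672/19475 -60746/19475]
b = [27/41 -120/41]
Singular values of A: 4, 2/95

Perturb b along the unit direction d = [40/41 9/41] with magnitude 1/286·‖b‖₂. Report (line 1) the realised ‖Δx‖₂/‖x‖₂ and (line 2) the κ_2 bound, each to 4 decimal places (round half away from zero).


0.6643
0.6643

σ_max = 4, σ_min = 2/95
κ_2(A) = 4 / (2/95) = 190.0000
worst-case relative error ≤ 190.0000 × 1/286 = 0.6643
solve Ax = b  →  x = [0.4500 0.6000]
‖b‖ = 3.0000, ‖x‖ = 0.7500
re-solving with b+δb shifts x by Δx of norm 0.4983
relative error = 0.6643
so the bound is sharp here: realised error equals the bound


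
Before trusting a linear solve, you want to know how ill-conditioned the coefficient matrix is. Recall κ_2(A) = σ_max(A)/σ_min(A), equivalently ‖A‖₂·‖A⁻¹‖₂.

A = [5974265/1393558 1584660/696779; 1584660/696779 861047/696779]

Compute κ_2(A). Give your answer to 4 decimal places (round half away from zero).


M = AᵀA = [158257548625/6719736676 21100540230/1679934169; 21100540230/1679934169 11254495681/1679934169]. tr(M)=703375541/23251684, det(M)=366025/23251684
char-poly roots: 121/4 and 3025/5812921
σ_max=√(121/4)=(11/2), σ_min=√(3025/5812921)=(55/2411) → κ = 241.1000

241.1000


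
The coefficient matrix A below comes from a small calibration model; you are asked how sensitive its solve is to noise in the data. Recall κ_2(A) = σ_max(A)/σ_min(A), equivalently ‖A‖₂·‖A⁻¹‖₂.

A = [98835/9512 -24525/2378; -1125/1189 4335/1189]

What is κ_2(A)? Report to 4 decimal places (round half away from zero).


AᵀA = [5859225/53824 -1488375/13456; -1488375/13456 402525/3364]; tr = 14625/64, det = 50625/64
eigenvalues of AᵀA: λ = (tr ± √(tr²−4·det))/2 = 225, 225/64
so κ_2 = √(225 / (225/64)) = 8.0000

8.0000


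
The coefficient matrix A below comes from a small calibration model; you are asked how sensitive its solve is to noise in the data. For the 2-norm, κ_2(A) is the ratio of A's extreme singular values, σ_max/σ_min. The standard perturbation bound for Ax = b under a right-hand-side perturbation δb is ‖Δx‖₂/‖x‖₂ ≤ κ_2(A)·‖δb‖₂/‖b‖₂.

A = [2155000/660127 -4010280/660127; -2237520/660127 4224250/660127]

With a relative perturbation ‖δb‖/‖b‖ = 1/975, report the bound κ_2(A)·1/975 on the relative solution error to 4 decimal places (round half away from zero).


0.3433

form AᵀA = [675003200/30479657 -1265580000/30479657; -1265580000/30479657 2372989700/30479657] with trace 179293700/1792921 and determinant 160000/1792921
solving λ² − 179293700/1792921·λ + 160000/1792921 = 0 gives λ = 100, 1600/1792921
σ_max=√100=10, σ_min=√(1600/1792921)=(40/1339) → κ = 334.7500
bound on ‖Δx‖/‖x‖: κ·ε = 334.7500·1/975 = 0.3433


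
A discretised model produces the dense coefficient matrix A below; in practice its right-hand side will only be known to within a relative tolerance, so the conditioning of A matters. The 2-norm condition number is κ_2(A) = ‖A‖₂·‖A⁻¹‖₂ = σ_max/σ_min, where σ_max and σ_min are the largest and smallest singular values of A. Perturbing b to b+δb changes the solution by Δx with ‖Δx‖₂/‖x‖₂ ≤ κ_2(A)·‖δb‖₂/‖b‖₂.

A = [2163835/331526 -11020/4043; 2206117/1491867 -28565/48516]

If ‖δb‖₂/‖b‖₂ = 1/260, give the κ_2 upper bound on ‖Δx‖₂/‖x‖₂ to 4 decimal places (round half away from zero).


1.0765

form AᵀA = [237194850301/5296055076 -32943235705/1765351692; -32943235705/1765351692 18303376825/2353802256] with trace 6588815341/125350416 and determinant 17682025/501401664
eigenvalues of AᵀA: λ = (tr ± √(tr²−4·det))/2 = 841/16, 21025/31337604
σ_max=√(841/16)=(29/4), σ_min=√(21025/31337604)=(145/5598) → κ = 279.9000
bound on ‖Δx‖/‖x‖: κ·ε = 279.9000·1/260 = 1.0765


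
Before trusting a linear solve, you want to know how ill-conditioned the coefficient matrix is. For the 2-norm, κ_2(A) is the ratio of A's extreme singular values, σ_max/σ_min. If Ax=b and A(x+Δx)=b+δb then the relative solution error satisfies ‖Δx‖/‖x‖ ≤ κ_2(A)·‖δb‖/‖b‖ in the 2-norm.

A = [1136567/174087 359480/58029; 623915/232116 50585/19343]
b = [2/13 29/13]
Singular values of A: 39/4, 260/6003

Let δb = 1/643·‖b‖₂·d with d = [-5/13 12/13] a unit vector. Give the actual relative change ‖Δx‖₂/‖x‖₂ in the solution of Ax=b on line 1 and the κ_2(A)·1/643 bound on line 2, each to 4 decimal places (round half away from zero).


0.0017
0.3501

from the listed singular values, σ₁ = 39/4, σ_n = 260/6003
condition number: (39/4) ÷ (260/6003) = 225.1125
perturbation bound = 225.1125·1/643 = 0.3501
solve Ax = b  →  x = [-31.7719 33.5092]
‖b‖₂ = 2.2361 and ‖x‖₂ = 46.1770
δb = ε·‖b‖·d = [-0.0013 0.0032]; solving A·Δx = δb gives ‖Δx‖ = 0.0803
dividing the unrounded norms, ‖Δx‖/‖x‖ = 0.0017
realised/bound (from unrounded values) ≈ 0.0050


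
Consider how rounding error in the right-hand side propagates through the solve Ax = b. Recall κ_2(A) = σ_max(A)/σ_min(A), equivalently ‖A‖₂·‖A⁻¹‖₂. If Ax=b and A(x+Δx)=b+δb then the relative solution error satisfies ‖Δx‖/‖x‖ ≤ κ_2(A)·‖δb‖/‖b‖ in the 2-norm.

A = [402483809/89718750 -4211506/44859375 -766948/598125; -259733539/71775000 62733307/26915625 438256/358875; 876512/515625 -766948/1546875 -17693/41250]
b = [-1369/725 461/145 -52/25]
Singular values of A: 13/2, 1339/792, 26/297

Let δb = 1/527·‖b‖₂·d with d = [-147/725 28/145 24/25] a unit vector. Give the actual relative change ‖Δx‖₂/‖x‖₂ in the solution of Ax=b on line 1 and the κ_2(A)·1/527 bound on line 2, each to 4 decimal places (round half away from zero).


0.0080
0.1409

largest singular value 13/2, smallest 26/297
κ_2(A) = (13/2) / (26/297) = 74.2500
κ_2(A)·‖δb‖/‖b‖ = 0.1409
solve Ax = b  →  x = [-3.4720 1.6288 -10.7938]
‖b‖ = 4.2426, ‖x‖ = 11.4549
δb = ε·‖b‖·d = [-0.0016 0.0016 0.0077]; solving A·Δx = δb gives ‖Δx‖ = 0.0920
relative error = 0.0080
tightness: 0.0080 against a bound of 0.1409 (unrounded ratio ≈ 0.0570)


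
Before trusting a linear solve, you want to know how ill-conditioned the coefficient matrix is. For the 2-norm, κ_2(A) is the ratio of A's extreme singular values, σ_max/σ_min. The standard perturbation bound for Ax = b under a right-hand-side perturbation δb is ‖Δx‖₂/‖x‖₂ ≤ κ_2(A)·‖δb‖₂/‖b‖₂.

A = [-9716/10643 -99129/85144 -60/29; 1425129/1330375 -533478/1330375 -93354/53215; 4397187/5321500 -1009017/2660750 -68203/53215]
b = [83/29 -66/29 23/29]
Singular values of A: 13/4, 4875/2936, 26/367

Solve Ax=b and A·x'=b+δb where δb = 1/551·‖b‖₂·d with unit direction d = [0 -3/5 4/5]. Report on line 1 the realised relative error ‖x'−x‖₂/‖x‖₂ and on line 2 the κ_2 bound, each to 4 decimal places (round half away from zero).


from the listed singular values, σ₁ = 13/4, σ_n = 26/367
condition number: (13/4) ÷ (26/367) = 45.8750
κ_2(A)·‖δb‖/‖b‖ = 0.0833
solve Ax = b  →  x = [5.5952 -25.6363 10.5740]
‖b‖₂ = 3.7417 and ‖x‖₂ = 28.2902
Δx = A⁻¹·δb where δb = 1/551·3.7417·d; ‖Δx‖ = 0.0959
relative error = 0.0034
tightness: 0.0034 against a bound of 0.0833 (unrounded ratio ≈ 0.0407)

0.0034
0.0833


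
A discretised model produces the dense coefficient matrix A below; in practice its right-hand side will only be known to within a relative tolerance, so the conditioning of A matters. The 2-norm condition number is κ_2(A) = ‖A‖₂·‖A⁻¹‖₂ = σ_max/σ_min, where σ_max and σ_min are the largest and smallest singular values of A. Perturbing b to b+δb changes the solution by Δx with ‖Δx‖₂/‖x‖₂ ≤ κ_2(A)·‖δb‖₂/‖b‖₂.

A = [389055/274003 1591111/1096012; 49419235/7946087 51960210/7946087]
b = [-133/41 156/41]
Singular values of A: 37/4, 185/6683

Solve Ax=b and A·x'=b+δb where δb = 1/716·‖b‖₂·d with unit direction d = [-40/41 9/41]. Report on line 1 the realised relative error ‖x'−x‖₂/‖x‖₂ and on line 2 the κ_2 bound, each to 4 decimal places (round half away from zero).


σ_max = 37/4, σ_min = 185/6683
κ = σ_max/σ_min = (37/4)/(185/6683) = 334.1500
κ_2(A)·‖δb‖/‖b‖ = 0.4667
solve Ax = b  →  x = [-104.4123 99.8882]
‖b‖₂ = 5.0000 and ‖x‖₂ = 144.4977
δb = ε·‖b‖·d = [-0.0068 0.0015]; solving A·Δx = δb gives ‖Δx‖ = 0.2523
realised ‖Δx‖/‖x‖ = 0.0017
so the bound overstates the realised error by a factor of ≈ 267.3207 (computed from the unrounded values)

0.0017
0.4667


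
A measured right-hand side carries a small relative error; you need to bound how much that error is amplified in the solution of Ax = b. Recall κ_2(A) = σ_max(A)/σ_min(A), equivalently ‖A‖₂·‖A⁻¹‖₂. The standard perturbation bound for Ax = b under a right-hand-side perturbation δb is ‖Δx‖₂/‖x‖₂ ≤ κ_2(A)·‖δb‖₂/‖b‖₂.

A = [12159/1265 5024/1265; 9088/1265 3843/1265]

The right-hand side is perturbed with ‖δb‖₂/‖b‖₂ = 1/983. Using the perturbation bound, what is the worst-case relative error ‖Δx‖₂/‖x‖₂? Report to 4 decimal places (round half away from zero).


0.2574

M = AᵀA = [9217321/64009 3840480/64009; 3840480/64009 1600369/64009]. tr(M)=10817690/64009, det(M)=28561/64009
solving λ² − 10817690/64009·λ + 28561/64009 = 0 gives λ = 169, 169/64009
κ_2(A) = √(λ_max/λ_min) = √(169 / (169/64009)) = 253.0000
bound on ‖Δx‖/‖x‖: κ·ε = 253.0000·1/983 = 0.2574


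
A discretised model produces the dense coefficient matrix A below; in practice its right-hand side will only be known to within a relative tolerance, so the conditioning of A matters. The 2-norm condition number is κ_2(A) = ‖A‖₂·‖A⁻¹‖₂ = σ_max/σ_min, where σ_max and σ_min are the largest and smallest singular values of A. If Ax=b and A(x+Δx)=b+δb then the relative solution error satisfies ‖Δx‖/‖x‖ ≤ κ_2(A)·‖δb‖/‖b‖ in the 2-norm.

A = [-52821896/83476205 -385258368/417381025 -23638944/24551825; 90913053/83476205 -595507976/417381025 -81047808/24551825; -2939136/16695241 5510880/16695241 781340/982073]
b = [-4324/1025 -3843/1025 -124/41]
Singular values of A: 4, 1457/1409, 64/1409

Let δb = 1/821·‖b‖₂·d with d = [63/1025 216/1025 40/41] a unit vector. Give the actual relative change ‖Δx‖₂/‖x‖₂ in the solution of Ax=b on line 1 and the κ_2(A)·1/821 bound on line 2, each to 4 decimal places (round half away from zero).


0.0019
0.1073

largest singular value 4, smallest 64/1409
κ = σ_max/σ_min = 4/(64/1409) = 88.0625
κ_2(A)·‖δb‖/‖b‖ = 0.1073
solve Ax = b  →  x = [-34.2273 70.3412 -40.5588]
‖b‖ = 6.4031, ‖x‖ = 88.1160
Δx = A⁻¹·δb where δb = 1/821·6.4031·d; ‖Δx‖ = 0.1717
dividing the unrounded norms, ‖Δx‖/‖x‖ = 0.0019
so the bound overstates the realised error by a factor of ≈ 55.0456 (computed from the unrounded values)


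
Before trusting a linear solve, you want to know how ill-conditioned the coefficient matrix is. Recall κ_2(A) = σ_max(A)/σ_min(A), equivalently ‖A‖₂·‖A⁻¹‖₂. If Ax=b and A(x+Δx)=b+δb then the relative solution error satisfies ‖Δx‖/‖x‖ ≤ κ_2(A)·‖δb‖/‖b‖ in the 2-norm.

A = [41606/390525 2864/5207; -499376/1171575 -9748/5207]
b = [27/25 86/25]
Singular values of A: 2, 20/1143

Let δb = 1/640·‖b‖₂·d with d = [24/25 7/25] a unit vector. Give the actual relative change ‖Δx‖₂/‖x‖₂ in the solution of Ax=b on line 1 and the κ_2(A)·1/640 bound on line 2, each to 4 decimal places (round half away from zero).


0.0028
0.1786

largest singular value 2, smallest 20/1143
condition number: 2 ÷ (20/1143) = 114.3000
κ_2(A)·‖δb‖/‖b‖ = 0.1786
solve Ax = b  →  x = [-111.8415 23.6268]
‖b‖₂ = 3.6056 and ‖x‖₂ = 114.3098
re-solving with b+δb shifts x by Δx of norm 0.3220
realised ‖Δx‖/‖x‖ = 0.0028
realised/bound (from unrounded values) ≈ 0.0158


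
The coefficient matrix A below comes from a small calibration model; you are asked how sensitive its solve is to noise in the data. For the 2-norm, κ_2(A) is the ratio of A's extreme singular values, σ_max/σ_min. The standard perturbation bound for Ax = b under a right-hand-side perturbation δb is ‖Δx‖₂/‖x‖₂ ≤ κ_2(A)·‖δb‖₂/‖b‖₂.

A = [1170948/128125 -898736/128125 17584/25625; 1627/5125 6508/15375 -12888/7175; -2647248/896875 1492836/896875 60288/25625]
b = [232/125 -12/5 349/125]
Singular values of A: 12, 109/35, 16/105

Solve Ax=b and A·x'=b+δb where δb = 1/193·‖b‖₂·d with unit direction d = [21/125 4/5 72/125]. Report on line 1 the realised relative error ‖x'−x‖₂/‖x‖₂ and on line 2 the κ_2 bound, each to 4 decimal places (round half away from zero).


0.1089
0.4080

σ_max = 12, σ_min = 16/105
κ = σ_max/σ_min = 12/(16/105) = 78.7500
bound on ‖Δx‖/‖x‖: κ·ε = 78.7500·1/193 = 0.4080
solve Ax = b  →  x = [-0.1025 -0.2756 1.2531]
2-norm of b is 4.1231; of x, 1.2871
with δb = [0.0036 0.0171 0.0123], A·Δx = δb → ‖Δx‖ = 0.1402
realised ‖Δx‖/‖x‖ = 0.1089
realised/bound (from unrounded values) ≈ 0.2669


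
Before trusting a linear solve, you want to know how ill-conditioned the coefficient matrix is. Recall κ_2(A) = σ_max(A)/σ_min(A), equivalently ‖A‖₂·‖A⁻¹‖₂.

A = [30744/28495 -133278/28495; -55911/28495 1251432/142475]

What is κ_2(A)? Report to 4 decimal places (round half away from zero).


AᵀA = [99298377/19804025 -2206251432/99020125; -2206251432/99020125 49028236164/495100625]; tr = 1256358429/12075625, det = 27060804/301890625
eigenvalues of AᵀA: λ = (tr ± √(tr²−4·det))/2 = 2601/25, 10404/12075625
κ = σ_max/σ_min = (51/5)/(102/3475) = 347.5000

347.5000


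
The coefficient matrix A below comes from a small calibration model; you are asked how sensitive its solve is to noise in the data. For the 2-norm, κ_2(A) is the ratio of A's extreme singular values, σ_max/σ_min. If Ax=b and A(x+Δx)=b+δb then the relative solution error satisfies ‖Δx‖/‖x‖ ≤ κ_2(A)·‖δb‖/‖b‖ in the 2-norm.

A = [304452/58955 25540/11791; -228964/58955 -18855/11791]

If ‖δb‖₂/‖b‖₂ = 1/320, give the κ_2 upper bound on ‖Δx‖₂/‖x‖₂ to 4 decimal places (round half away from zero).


form AᵀA = [5804621344/139027681 2418564060/139027681; 2418564060/139027681 1007802625/139027681] with trace 40310201/822649 and determinant 19600/822649
eigenvalues of AᵀA: λ = (tr ± √(tr²−4·det))/2 = 49, 400/822649
so κ_2 = √(49 / (400/822649)) = 317.4500
perturbation bound = 317.4500·1/320 = 0.9920

0.9920


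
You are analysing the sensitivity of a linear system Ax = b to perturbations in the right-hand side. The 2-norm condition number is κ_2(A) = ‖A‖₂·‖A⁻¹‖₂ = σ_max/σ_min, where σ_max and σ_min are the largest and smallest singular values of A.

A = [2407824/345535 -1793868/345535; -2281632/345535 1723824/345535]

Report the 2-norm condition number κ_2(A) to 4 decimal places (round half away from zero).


297.8750

M = AᵀA = [523351296/5678689 -392506560/5678689; -392506560/5678689 294389136/5678689]. tr(M)=817740432/5678689, det(M)=1327104/5678689
eigenvalues of AᵀA: λ = (tr ± √(tr²−4·det))/2 = 144, 9216/5678689
κ_2(A) = √(λ_max/λ_min) = √(144 / (9216/5678689)) = 297.8750


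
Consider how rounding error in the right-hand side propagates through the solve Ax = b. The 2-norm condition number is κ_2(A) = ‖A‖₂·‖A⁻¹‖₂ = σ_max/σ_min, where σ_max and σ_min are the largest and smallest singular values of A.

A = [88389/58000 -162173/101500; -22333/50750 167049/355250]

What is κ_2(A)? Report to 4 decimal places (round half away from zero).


392.0000

form AᵀA = [663582361/263737600 -243863181/92308160; -243863181/92308160 2240520781/807696400] with trace 16257757/3073280 and determinant 279841/1536640000
eigenvalues of AᵀA: λ = (tr ± √(tr²−4·det))/2 = 529/100, 529/15366400
κ = σ_max/σ_min = (23/10)/(23/3920) = 392.0000


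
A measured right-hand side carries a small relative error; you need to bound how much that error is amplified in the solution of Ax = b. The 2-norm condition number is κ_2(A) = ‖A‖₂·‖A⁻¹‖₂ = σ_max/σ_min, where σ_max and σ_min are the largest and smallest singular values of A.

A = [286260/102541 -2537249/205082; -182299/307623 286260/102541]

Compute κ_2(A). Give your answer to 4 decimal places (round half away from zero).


366.0000

M = AᵀA = [458498521/56295009 -226383950/6255001; -226383950/6255001 4024635121/25020004]. tr(M)=22638733/133956, det(M)=28561/133956
solving λ² − 22638733/133956·λ + 28561/133956 = 0 gives λ = 169, 169/133956
so κ_2 = √(169 / (169/133956)) = 366.0000


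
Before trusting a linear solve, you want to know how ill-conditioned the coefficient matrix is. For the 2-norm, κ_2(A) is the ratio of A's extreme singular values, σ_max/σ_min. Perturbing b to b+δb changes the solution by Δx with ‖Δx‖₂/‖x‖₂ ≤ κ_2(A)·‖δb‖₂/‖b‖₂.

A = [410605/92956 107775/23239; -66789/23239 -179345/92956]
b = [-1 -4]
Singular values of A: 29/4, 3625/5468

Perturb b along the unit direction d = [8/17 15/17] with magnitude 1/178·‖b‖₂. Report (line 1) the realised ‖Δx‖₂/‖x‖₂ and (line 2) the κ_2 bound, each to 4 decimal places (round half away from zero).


σ_max = 29/4, σ_min = 3625/5468
κ_2(A) = (29/4) / (3625/5468) = 10.9360
worst-case relative error ≤ 10.9360 × 1/178 = 0.0614
solve Ax = b  →  x = [4.2610 -4.2741]
‖b‖₂ = 4.1231 and ‖x‖₂ = 6.0352
re-solving with b+δb shifts x by Δx of norm 0.0349
realised ‖Δx‖/‖x‖ = 0.0058
tightness: 0.0058 against a bound of 0.0614 (unrounded ratio ≈ 0.0942)

0.0058
0.0614


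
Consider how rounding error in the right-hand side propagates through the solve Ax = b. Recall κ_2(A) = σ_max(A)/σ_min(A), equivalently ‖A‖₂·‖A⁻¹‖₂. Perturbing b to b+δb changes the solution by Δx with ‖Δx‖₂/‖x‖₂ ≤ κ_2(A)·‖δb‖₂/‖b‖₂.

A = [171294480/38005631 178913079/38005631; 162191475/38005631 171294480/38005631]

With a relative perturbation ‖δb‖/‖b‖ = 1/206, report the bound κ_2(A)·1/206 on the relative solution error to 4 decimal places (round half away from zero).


AᵀA = [2281679176725/59224567949 2395724597280/59224567949; 2395724597280/59224567949 2515547530269/59224567949]; tr = 165421610586/2042226481, det = 102515625/2042226481
solving λ² − 165421610586/2042226481·λ + 102515625/2042226481 = 0 gives λ = 81, 1265625/2042226481
σ_max=√81=9, σ_min=√(1265625/2042226481)=(1125/45191) → κ = 361.5280
worst-case relative error ≤ 361.5280 × 1/206 = 1.7550

1.7550


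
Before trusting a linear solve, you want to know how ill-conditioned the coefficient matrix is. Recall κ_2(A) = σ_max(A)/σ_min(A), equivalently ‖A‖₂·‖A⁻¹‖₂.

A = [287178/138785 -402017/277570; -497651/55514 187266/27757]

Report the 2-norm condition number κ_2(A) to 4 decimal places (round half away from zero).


M = AᵀA = [3879415681/45832900 -727328448/11458225; -727328448/11458225 2182315969/45832900]. tr(M)=121234633/916658, det(M)=6996025/7333264
λ_max, λ_min = (121234633/916658 ± √3673657439375616/210065472241)/2 = 529/4, 13225/1833316
so κ_2 = √((529/4) / (13225/1833316)) = 135.4000

135.4000


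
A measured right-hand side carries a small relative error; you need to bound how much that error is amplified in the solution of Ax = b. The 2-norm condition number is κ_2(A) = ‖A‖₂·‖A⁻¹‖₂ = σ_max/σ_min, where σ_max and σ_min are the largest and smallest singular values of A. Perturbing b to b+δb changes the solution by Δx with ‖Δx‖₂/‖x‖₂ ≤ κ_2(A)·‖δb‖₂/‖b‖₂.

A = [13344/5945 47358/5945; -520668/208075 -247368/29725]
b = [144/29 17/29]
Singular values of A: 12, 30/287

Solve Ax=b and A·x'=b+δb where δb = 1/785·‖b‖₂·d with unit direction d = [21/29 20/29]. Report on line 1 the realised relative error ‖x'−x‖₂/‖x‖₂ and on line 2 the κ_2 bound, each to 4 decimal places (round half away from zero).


0.0016
0.1462

from the listed singular values, σ₁ = 12, σ_n = 30/287
κ = σ_max/σ_min = 12/(30/287) = 114.8000
κ_2(A)·‖δb‖/‖b‖ = 0.1462
solve Ax = b  →  x = [-36.6660 10.9547]
2-norm of b is 5.0000; of x, 38.2675
δb = ε·‖b‖·d = [0.0046 0.0044]; solving A·Δx = δb gives ‖Δx‖ = 0.0609
realised ‖Δx‖/‖x‖ = 0.0016
realised/bound (from unrounded values) ≈ 0.0109


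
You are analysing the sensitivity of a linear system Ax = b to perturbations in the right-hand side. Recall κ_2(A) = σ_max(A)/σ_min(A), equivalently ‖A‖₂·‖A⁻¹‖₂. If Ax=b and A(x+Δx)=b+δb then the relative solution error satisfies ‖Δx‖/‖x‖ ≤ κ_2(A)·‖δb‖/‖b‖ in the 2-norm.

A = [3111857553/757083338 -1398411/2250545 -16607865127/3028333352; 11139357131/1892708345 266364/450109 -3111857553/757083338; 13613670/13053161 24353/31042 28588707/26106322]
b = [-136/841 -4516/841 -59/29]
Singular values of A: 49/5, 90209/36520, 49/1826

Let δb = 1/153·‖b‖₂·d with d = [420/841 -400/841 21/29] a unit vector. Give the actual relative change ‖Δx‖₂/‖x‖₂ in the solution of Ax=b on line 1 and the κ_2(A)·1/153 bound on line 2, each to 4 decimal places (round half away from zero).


σ_max = 49/5, σ_min = 49/1826
κ_2(A) = (49/5) / (49/1826) = 365.2000
bound on ‖Δx‖/‖x‖: κ·ε = 365.2000·1/153 = 2.3869
solve Ax = b  →  x = [10.8132 -33.6432 11.9457]
2-norm of b is 5.7446; of x, 37.3027
re-solving with b+δb shifts x by Δx of norm 1.3992
realised ‖Δx‖/‖x‖ = 0.0375
so the bound overstates the realised error by a factor of ≈ 63.6370 (computed from the unrounded values)

0.0375
2.3869


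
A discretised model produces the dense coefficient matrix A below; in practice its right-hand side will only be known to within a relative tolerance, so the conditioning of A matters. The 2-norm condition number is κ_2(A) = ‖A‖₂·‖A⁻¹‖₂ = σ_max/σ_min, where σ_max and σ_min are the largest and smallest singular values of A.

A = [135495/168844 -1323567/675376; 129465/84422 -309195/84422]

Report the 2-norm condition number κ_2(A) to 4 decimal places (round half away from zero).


305.6000

M = AᵀA = [295514325/98644624 -2836732185/394578496; -2836732185/394578496 27232971201/1578313984]. tr(M)=189119529/9339136, det(M)=164025/37356544
solving λ² − 189119529/9339136·λ + 164025/37356544 = 0 gives λ = 81/4, 2025/9339136
σ_max=√(81/4)=(9/2), σ_min=√(2025/9339136)=(45/3056) → κ = 305.6000


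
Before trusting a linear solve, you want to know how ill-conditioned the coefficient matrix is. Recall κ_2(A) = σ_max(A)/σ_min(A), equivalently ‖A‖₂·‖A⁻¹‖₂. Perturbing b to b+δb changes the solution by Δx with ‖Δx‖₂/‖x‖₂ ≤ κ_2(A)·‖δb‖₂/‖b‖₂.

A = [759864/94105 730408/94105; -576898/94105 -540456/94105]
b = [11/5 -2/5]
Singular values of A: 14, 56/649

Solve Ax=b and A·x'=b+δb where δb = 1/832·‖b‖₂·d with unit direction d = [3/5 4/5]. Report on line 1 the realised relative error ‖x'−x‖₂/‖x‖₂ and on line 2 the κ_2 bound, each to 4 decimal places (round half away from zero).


0.0027
0.1950

from the listed singular values, σ₁ = 14, σ_n = 56/649
κ_2(A) = 14 / (56/649) = 162.2500
bound on ‖Δx‖/‖x‖: κ·ε = 162.2500·1/832 = 0.1950
solve Ax = b  →  x = [-7.8892 8.4908]
‖b‖₂ = 2.2361 and ‖x‖₂ = 11.5902
Δx = A⁻¹·δb where δb = 1/832·2.2361·d; ‖Δx‖ = 0.0311
realised ‖Δx‖/‖x‖ = 0.0027
realised/bound (from unrounded values) ≈ 0.0138


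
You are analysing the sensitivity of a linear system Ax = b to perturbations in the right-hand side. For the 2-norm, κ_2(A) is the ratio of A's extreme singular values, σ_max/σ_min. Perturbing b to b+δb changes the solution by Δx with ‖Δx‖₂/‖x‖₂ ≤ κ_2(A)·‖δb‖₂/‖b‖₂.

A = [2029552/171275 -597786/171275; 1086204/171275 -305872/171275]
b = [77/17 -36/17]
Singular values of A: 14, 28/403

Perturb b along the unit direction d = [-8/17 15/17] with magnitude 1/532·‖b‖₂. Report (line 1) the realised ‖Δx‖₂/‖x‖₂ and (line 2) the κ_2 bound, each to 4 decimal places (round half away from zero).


0.0023
0.3788

σ_max = 14, σ_min = 28/403
κ = σ_max/σ_min = 14/(28/403) = 201.5000
worst-case relative error ≤ 201.5000 × 1/532 = 0.3788
solve Ax = b  →  x = [-15.9143 -55.3286]
‖b‖ = 5.0000, ‖x‖ = 57.5718
with δb = [-0.0044 0.0083], A·Δx = δb → ‖Δx‖ = 0.1353
relative error = 0.0023
realised/bound (from unrounded values) ≈ 0.0062
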